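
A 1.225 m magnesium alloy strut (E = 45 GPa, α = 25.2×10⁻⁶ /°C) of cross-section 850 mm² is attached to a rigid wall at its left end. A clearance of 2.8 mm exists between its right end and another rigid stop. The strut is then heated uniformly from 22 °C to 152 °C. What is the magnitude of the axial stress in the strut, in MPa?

If the wall were absent the strut would grow by αΔT L = 25.2×10⁻⁶ × 130 × 1225 = 4.013 mm.
This exceeds the 2.8 mm gap, so the wall pushes back. The portion of expansion that must be recovered elastically is δ_free − gap = 4.013 − 2.8 = 1.213 mm.
So σ = E(δ_free − g)/L = 45×10³ × 1.213/1225 = 44.56 MPa.

σ ≈ 44.6 MPa (compressive)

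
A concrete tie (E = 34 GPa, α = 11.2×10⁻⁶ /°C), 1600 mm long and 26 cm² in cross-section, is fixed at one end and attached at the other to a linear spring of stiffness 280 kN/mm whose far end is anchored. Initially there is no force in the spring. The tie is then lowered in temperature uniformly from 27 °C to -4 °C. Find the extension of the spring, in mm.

Free thermal contraction: δ_free = αΔT L = 11.2×10⁻⁶ × 31 × 1600 = 0.5555 mm.
Let P be the tensile force in the spring. The tie extends elastically by PL/(AE) and the spring stretches by P/k; together these equal δ_free.
So P = δ_free / [L/(AE) + 1/k] = 0.5555 / [ 1600/(2600×34×10³) + 1/(280×10³) ].
P = 0.5555 / 2.167×10⁻⁵ = 25630 N.
Spring extension = P/k = 25630/(280×10³) = 0.09155 mm.

δ ≈ 0.0916 mm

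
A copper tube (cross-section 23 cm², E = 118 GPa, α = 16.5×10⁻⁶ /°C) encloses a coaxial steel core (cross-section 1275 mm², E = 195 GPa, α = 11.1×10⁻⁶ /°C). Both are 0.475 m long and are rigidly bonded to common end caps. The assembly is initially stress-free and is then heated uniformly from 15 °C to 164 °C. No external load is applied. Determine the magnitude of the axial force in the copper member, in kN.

Equilibrium of a rigid end plate with no external load gives equal and opposite internal forces ±P in the two members. Since α_{copper} > α_{steel}, heating drives the copper into compression and the steel into tension.
Compatibility of the two members (thermal + elastic change equal): (α₁ − α₂)ΔT = P·[1/(A₁E₁) + 1/(A₂E₂)].
|α₁ − α₂|·ΔT = 5.4×10⁻⁶ × 149 = 0.0008046.
1/(A₁E₁) + 1/(A₂E₂) = 1/(2300×118×10³) + 1/(1275×195×10³) = 7.707×10⁻⁹ N⁻¹.
So P = 0.0008046 / 7.707×10⁻⁹ = 104.4 kN.

P ≈ 104 kN (compressive in the copper)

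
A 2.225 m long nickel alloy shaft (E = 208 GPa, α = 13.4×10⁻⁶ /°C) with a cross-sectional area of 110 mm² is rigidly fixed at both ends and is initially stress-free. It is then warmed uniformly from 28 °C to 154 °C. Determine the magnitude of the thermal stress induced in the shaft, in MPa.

With length fixed, the mechanical strain must cancel the thermal strain αΔT = 13.4×10⁻⁶ × 126 = 1688.4×10⁻⁶.
Hence σ = E·αΔT = 208×10³ × 1688.4×10⁻⁶ = 351.2 MPa, compressive.

σ ≈ 351 MPa (compressive)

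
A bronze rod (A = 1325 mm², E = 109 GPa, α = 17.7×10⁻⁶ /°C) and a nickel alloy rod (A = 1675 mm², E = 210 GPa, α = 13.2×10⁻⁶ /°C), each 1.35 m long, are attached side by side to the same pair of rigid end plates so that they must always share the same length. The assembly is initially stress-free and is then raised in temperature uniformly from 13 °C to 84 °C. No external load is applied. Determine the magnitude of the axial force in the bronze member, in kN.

Equilibrium of a rigid end plate with no external load gives equal and opposite internal forces ±P in the two members. Since α_{bronze} > α_{nickel alloy}, heating drives the bronze into compression and the nickel alloy into tension.
Compatibility of the two members (thermal + elastic change equal): (α₁ − α₂)ΔT = P·[1/(A₁E₁) + 1/(A₂E₂)].
|α₁ − α₂|·ΔT = 4.5×10⁻⁶ × 71 = 0.0003195.
1/(A₁E₁) + 1/(A₂E₂) = 1/(1325×109×10³) + 1/(1675×210×10³) = 9.767×10⁻⁹ N⁻¹.
So P = 0.0003195 / 9.767×10⁻⁹ = 32.71 kN.

P ≈ 32.7 kN (compressive in the bronze)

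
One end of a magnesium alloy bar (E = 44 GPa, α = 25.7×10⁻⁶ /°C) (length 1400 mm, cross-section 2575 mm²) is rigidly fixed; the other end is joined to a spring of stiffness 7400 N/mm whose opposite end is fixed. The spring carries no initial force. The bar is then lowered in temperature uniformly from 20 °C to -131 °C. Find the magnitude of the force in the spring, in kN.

The unrestrained thermal change is αΔT L = 25.7×10⁻⁶ × 151 × 1400 = 5.433 mm.
Let P be the tensile force in the spring. The bar extends elastically by PL/(AE) and the spring stretches by P/k; together these equal δ_free.
P [ L/(AE) + 1/k ] = δ_free → P [ 1400/(2575×44×10³) + 1/(7400) ] = 5.433.
P = 5.433 / 0.0001475 = 36840 N.

P ≈ 36.8 kN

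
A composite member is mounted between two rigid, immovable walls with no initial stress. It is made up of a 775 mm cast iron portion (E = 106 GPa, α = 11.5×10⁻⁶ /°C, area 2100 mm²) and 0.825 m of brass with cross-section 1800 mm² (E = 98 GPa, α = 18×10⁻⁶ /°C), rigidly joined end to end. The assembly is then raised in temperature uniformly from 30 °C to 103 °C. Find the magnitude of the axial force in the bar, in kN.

P ≈ 213 kN (compressive)

If the supports were absent, the total length change would be Σ αᵢΔT Lᵢ = 11.5×10⁻⁶×73×775 + 18×10⁻⁶×73×825 = 1.735 mm.
The walls prevent any net length change, so an axial force P (same in every segment) develops. Compatibility: P · Σ Lᵢ/(AᵢEᵢ) = δ_free.
The series flexibility is Σ Lᵢ/(AᵢEᵢ) = 775/(2100×106×10³) + 825/(1800×98×10³) = 8.158×10⁻⁶ mm/N.
P = 1.735 / 8.158×10⁻⁶ = 212600 N = 212.6 kN, compressive.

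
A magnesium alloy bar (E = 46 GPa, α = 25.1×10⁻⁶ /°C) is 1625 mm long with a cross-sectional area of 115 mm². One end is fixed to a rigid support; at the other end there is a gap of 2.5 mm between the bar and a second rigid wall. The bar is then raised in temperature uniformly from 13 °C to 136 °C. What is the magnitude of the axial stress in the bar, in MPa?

Free thermal elongation = αΔT L = 25.1×10⁻⁶ × 123 × 1625 = 5.017 mm.
After closing the 2.5 mm clearance, 5.017 − 2.5 = 2.517 mm of expansion remains to be suppressed by the wall.
Compatibility: PL/(AE) = 2.517 mm, so σ = P/A = E × (2.517/1625) = 71.25 MPa.

σ ≈ 71.2 MPa (compressive)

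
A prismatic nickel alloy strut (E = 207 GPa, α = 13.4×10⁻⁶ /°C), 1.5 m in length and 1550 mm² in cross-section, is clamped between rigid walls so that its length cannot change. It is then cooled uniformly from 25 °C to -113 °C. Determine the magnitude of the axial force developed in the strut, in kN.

P ≈ 593 kN (tensile)

With zero net strain, σ = E·αΔT = 207 GPa × 13.4×10⁻⁶ × 138 = 382.8 MPa.
P = AEαΔT = 1550 × 207×10³ × 13.4×10⁻⁶ × 138 = 593.3 kN (tensile).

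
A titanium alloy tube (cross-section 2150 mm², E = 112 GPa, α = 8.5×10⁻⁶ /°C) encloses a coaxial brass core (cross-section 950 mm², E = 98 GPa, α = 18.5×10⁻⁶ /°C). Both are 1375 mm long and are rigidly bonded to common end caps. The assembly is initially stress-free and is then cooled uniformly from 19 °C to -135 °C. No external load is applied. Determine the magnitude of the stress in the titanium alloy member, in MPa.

σ ≈ 48.1 MPa (compressive)

Both members must finish at the same length. With the larger α, the brass tends to over-contract; the plates restrain it, putting the brass in tension and the titanium alloy in compression. With no external load the two internal forces are equal and opposite, magnitude P.
Compatibility of the two members (thermal + elastic change equal): (α₁ − α₂)ΔT = P·[1/(A₁E₁) + 1/(A₂E₂)].
|α₁ − α₂|·ΔT = 10×10⁻⁶ × 154 = 0.00154.
1/(A₁E₁) + 1/(A₂E₂) = 1/(2150×112×10³) + 1/(950×98×10³) = 1.489×10⁻⁸ N⁻¹.
So P = 0.00154 / 1.489×10⁻⁸ = 103.4 kN.
σ_{titanium alloy} = P/A₁ = 103400/2150 = 48.09 MPa, compressive.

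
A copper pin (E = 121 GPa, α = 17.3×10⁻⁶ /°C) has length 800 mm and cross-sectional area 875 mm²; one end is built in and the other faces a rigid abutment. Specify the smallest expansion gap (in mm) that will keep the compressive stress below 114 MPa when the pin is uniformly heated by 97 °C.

g ≈ 0.589 mm

With no wall the pin would lengthen by αΔT L = 17.3×10⁻⁶ × 97 × 800 = 1.342 mm.
A stress of 114 MPa corresponds to the wall pushing the pin back by σL/E = 114×800/(121×10³) = 0.7537 mm.
So the gap has to take up the difference, g_min = δ_free − σL/E = 1.342 − 0.7537 = 0.5888 mm.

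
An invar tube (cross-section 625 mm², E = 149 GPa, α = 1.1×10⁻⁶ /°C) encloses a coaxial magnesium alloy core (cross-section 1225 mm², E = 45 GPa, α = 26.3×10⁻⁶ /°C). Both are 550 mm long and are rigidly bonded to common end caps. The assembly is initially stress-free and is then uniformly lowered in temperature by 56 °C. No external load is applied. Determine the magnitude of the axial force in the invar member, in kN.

P ≈ 48.9 kN (compressive in the invar)

Both members must finish at the same length. With the larger α, the magnesium alloy tends to over-contract; the plates restrain it, putting the magnesium alloy in tension and the invar in compression. With no external load the two internal forces are equal and opposite, magnitude P.
Equating the net (thermal + elastic) strains gives |α₁ − α₂|·ΔT = P·[1/(A₁E₁) + 1/(A₂E₂)].
|α₁ − α₂|·ΔT = 25.2×10⁻⁶ × 56 = 0.001411.
1/(A₁E₁) + 1/(A₂E₂) = 1/(625×149×10³) + 1/(1225×45×10³) = 2.888×10⁻⁸ N⁻¹.
So P = 0.001411 / 2.888×10⁻⁸ = 48.87 kN.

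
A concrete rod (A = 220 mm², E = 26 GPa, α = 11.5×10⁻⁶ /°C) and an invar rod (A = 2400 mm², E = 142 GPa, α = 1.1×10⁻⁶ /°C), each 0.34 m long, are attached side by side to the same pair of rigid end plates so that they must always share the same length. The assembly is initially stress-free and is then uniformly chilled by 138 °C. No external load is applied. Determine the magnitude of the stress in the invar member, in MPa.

σ ≈ 3.36 MPa (compressive)

The concrete has the larger α, so on cooling it would change length more than the invar if both were free. The rigid plates force a common final length, so the concrete is put into tension and the invar into compression, with equal and opposite forces P (no external load).
Compatibility of the two members (thermal + elastic change equal): (α₁ − α₂)ΔT = P·[1/(A₁E₁) + 1/(A₂E₂)].
|α₁ − α₂|·ΔT = 10.4×10⁻⁶ × 138 = 0.001435.
1/(A₁E₁) + 1/(A₂E₂) = 1/(220×26×10³) + 1/(2400×142×10³) = 1.778×10⁻⁷ N⁻¹.
P = 0.001435 / 1.778×10⁻⁷ = 8074 N = 8.074 kN.
σ_{invar} = P/A₂ = 8074/2400 = 3.364 MPa, compressive.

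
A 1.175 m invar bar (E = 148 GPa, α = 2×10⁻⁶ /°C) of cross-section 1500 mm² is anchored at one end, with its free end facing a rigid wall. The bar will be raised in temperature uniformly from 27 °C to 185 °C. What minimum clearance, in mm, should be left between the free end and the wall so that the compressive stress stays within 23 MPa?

g ≈ 0.189 mm

With no wall the bar would lengthen by αΔT L = 2×10⁻⁶ × 158 × 1175 = 0.3713 mm.
At the allowable stress the elastic shortening the wall may impose is σL/E = 23 × 1175 / (148×10³) = 0.1826 mm.
The gap must absorb the remainder: g_min = 0.3713 − 0.1826 = 0.1887 mm.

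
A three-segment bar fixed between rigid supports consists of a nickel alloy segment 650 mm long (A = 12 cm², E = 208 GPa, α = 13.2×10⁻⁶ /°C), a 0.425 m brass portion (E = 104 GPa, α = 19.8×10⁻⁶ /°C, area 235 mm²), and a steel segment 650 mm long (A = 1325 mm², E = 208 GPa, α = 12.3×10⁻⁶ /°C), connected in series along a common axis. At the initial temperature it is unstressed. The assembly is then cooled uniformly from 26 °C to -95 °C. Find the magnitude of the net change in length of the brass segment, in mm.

If the supports were absent, the total length change would be Σ αᵢΔT Lᵢ = 13.2×10⁻⁶×121×650 + 19.8×10⁻⁶×121×425 + 12.3×10⁻⁶×121×650 = 3.024 mm.
The rigid supports impose zero overall length change; the single axial force P common to all segments must satisfy P Σ Lᵢ/(AᵢEᵢ) = δ_free.
The series flexibility is Σ Lᵢ/(AᵢEᵢ) = 650/(1200×208×10³) + 425/(235×104×10³) + 650/(1325×208×10³) = 2.235×10⁻⁵ mm/N.
Hence P = δ_free / Σ(L/AE) = 3.024/2.235×10⁻⁵ = 135.3 kN (tensile).
For the brass segment, free thermal change = 19.8×10⁻⁶×121×425 = 1.018 mm and elastic change from P = 135300×425/(235×104×10³) = 2.352 mm; these oppose, so the net change is 1.33 mm (segment lengthens).

|ΔL| ≈ 1.33 mm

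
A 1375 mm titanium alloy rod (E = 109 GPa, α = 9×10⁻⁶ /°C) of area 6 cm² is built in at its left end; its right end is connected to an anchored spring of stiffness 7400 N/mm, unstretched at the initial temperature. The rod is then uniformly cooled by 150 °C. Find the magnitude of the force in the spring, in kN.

P ≈ 11.9 kN

The unrestrained thermal change is αΔT L = 9×10⁻⁶ × 150 × 1375 = 1.856 mm.
Let P be the tensile force in the spring. The rod extends elastically by PL/(AE) and the spring stretches by P/k; together these equal δ_free.
So P = δ_free / [L/(AE) + 1/k] = 1.856 / [ 1375/(600×109×10³) + 1/(7400) ].
P = 1.856 / 0.0001562 = 11890 N.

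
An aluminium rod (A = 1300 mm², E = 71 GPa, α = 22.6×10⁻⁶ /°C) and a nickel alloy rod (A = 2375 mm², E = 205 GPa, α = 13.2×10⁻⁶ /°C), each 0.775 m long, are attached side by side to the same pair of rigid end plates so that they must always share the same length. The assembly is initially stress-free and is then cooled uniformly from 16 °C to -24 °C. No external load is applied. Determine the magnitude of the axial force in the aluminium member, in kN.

Both members must finish at the same length. With the larger α, the aluminium tends to over-contract; the plates restrain it, putting the aluminium in tension and the nickel alloy in compression. With no external load the two internal forces are equal and opposite, magnitude P.
Equating the net (thermal + elastic) strains gives |α₁ − α₂|·ΔT = P·[1/(A₁E₁) + 1/(A₂E₂)].
|α₁ − α₂|·ΔT = 9.4×10⁻⁶ × 40 = 0.000376.
1/(A₁E₁) + 1/(A₂E₂) = 1/(1300×71×10³) + 1/(2375×205×10³) = 1.289×10⁻⁸ N⁻¹.
So P = 0.000376 / 1.289×10⁻⁸ = 29.17 kN.

P ≈ 29.2 kN (tensile in the aluminium)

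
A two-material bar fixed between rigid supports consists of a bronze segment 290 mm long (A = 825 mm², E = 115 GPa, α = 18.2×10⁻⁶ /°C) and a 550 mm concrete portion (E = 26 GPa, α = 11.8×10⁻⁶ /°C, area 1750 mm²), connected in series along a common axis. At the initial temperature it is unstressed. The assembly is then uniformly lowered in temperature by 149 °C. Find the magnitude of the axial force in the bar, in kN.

P ≈ 116 kN (tensile)

With the walls removed the bar would change length by δ_free = Σ αᵢΔT Lᵢ = 18.2×10⁻⁶×149×290 + 11.8×10⁻⁶×149×550 = 1.753 mm.
Since the ends are fixed, an axial force P builds up, equal in every segment, with P · Σ Lᵢ/(AᵢEᵢ) = δ_free.
The series flexibility is Σ Lᵢ/(AᵢEᵢ) = 290/(825×115×10³) + 550/(1750×26×10³) = 1.514×10⁻⁵ mm/N.
So P = 1.753 / 1.514×10⁻⁵ = 115.8 kN, tensile.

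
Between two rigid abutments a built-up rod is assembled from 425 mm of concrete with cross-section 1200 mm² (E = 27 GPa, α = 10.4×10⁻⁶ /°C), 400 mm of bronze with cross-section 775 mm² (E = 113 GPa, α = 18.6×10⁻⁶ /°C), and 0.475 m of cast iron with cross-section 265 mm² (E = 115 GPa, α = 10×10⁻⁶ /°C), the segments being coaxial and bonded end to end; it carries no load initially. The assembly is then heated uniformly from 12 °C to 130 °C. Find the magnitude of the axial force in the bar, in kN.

P ≈ 58.9 kN (compressive)

Free thermal expansion of the whole bar: Σ αᵢΔT Lᵢ = 10.4×10⁻⁶×118×425 + 18.6×10⁻⁶×118×400 + 10×10⁻⁶×118×475 = 1.96 mm.
The walls prevent any net length change, so an axial force P (same in every segment) develops. Compatibility: P · Σ Lᵢ/(AᵢEᵢ) = δ_free.
Σ Lᵢ/(AᵢEᵢ) = 425/(1200×27×10³) + 400/(775×113×10³) + 475/(265×115×10³) = 3.327×10⁻⁵ mm/N.
Hence P = δ_free / Σ(L/AE) = 1.96/3.327×10⁻⁵ = 58.91 kN (compressive).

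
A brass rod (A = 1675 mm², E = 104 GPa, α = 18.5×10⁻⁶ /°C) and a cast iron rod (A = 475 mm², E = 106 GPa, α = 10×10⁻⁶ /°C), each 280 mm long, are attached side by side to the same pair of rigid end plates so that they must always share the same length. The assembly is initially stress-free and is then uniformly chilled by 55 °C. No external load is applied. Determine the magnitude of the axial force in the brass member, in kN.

P ≈ 18.3 kN (tensile in the brass)

The brass has the larger α, so on cooling it would change length more than the cast iron if both were free. The rigid plates force a common final length, so the brass is put into tension and the cast iron into compression, with equal and opposite forces P (no external load).
Setting the final lengths equal and cancelling L: (α₁ − α₂)ΔT = P/(A₁E₁) + P/(A₂E₂).
|α₁ − α₂|·ΔT = 8.5×10⁻⁶ × 55 = 0.0004675.
1/(A₁E₁) + 1/(A₂E₂) = 1/(1675×104×10³) + 1/(475×106×10³) = 2.56×10⁻⁸ N⁻¹.
So P = 0.0004675 / 2.56×10⁻⁸ = 18.26 kN.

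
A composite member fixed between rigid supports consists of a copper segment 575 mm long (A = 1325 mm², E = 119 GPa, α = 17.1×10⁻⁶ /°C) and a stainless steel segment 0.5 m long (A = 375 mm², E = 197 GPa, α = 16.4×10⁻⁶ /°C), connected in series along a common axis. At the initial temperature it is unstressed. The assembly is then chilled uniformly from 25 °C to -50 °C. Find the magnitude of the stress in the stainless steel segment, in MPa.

Free thermal contraction of the whole bar: Σ αᵢΔT Lᵢ = 17.1×10⁻⁶×75×575 + 16.4×10⁻⁶×75×500 = 1.352 mm.
The walls prevent any net length change, so an axial force P (same in every segment) develops. Compatibility: P · Σ Lᵢ/(AᵢEᵢ) = δ_free.
Σ Lᵢ/(AᵢEᵢ) = 575/(1325×119×10³) + 500/(375×197×10³) = 1.041×10⁻⁵ mm/N.
So P = 1.352 / 1.041×10⁻⁵ = 129.9 kN, tensile.
σ_{stainless steel} = P / A = 129900 / 375 = 346.3 MPa.

σ ≈ 346 MPa (tensile)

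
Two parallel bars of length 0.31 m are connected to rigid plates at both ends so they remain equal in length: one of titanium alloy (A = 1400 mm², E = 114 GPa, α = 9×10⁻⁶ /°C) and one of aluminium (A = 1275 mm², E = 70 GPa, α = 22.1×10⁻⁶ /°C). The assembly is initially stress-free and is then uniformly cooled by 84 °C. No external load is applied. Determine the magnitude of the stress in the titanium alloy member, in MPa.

σ ≈ 45 MPa (compressive)

Equilibrium of a rigid end plate with no external load gives equal and opposite internal forces ±P in the two members. Since α_{aluminium} > α_{titanium alloy}, cooling drives the aluminium into tension and the titanium alloy into compression.
Compatibility of the two members (thermal + elastic change equal): (α₁ − α₂)ΔT = P·[1/(A₁E₁) + 1/(A₂E₂)].
|α₁ − α₂|·ΔT = 13.1×10⁻⁶ × 84 = 0.0011.
1/(A₁E₁) + 1/(A₂E₂) = 1/(1400×114×10³) + 1/(1275×70×10³) = 1.747×10⁻⁸ N⁻¹.
So P = 0.0011 / 1.747×10⁻⁸ = 62.99 kN.
σ_{titanium alloy} = P/A₁ = 62990/1400 = 44.99 MPa, compressive.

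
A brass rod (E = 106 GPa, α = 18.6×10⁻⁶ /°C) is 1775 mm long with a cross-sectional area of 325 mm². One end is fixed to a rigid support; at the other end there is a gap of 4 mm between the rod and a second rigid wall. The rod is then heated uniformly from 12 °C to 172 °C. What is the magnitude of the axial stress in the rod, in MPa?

Free thermal elongation = αΔT L = 18.6×10⁻⁶ × 160 × 1775 = 5.282 mm.
The gap closes (δ_free > 4 mm) and the wall then resists a further 5.282 − 4 = 1.282 mm of expansion.
Compatibility: PL/(AE) = 1.282 mm, so σ = P/A = E × (1.282/1775) = 76.58 MPa.

σ ≈ 76.6 MPa (compressive)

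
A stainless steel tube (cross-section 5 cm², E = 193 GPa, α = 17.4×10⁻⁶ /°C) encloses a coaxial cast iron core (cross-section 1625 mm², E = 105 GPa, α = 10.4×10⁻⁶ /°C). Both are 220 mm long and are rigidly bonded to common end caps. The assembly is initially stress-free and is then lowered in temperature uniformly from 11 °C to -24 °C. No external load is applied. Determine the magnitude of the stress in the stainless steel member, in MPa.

Equilibrium of a rigid end plate with no external load gives equal and opposite internal forces ±P in the two members. Since α_{stainless steel} > α_{cast iron}, cooling drives the stainless steel into tension and the cast iron into compression.
Equating the net (thermal + elastic) strains gives |α₁ − α₂|·ΔT = P·[1/(A₁E₁) + 1/(A₂E₂)].
|α₁ − α₂|·ΔT = 7×10⁻⁶ × 35 = 0.000245.
1/(A₁E₁) + 1/(A₂E₂) = 1/(500×193×10³) + 1/(1625×105×10³) = 1.622×10⁻⁸ N⁻¹.
So P = 0.000245 / 1.622×10⁻⁸ = 15.1 kN.
σ_{stainless steel} = P/A₁ = 15100/500 = 30.2 MPa, tensile.

σ ≈ 30.2 MPa (tensile)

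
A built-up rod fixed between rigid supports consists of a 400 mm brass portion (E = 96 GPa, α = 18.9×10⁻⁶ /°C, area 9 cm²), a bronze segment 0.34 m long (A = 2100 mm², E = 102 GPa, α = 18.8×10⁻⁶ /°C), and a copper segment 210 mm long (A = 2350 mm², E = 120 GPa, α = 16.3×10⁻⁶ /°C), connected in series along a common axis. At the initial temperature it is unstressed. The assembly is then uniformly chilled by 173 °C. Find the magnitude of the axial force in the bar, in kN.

If the supports were absent, the total length change would be Σ αᵢΔT Lᵢ = 18.9×10⁻⁶×173×400 + 18.8×10⁻⁶×173×340 + 16.3×10⁻⁶×173×210 = 3.006 mm.
The walls prevent any net length change, so an axial force P (same in every segment) develops. Compatibility: P · Σ Lᵢ/(AᵢEᵢ) = δ_free.
Σ Lᵢ/(AᵢEᵢ) = 400/(900×96×10³) + 340/(2100×102×10³) + 210/(2350×120×10³) = 6.962×10⁻⁶ mm/N.
Hence P = δ_free / Σ(L/AE) = 3.006/6.962×10⁻⁶ = 431.8 kN (tensile).

P ≈ 432 kN (tensile)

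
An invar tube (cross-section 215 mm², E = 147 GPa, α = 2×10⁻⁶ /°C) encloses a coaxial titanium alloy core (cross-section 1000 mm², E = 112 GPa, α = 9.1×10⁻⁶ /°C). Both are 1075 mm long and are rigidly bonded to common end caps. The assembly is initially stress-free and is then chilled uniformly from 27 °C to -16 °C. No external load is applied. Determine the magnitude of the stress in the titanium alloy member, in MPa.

Both members must finish at the same length. With the larger α, the titanium alloy tends to over-contract; the plates restrain it, putting the titanium alloy in tension and the invar in compression. With no external load the two internal forces are equal and opposite, magnitude P.
Compatibility of the two members (thermal + elastic change equal): (α₁ − α₂)ΔT = P·[1/(A₁E₁) + 1/(A₂E₂)].
|α₁ − α₂|·ΔT = 7.1×10⁻⁶ × 43 = 0.0003053.
1/(A₁E₁) + 1/(A₂E₂) = 1/(215×147×10³) + 1/(1000×112×10³) = 4.057×10⁻⁸ N⁻¹.
So P = 0.0003053 / 4.057×10⁻⁸ = 7.525 kN.
σ_{titanium alloy} = P/A₂ = 7525/1000 = 7.525 MPa, tensile.

σ ≈ 7.53 MPa (tensile)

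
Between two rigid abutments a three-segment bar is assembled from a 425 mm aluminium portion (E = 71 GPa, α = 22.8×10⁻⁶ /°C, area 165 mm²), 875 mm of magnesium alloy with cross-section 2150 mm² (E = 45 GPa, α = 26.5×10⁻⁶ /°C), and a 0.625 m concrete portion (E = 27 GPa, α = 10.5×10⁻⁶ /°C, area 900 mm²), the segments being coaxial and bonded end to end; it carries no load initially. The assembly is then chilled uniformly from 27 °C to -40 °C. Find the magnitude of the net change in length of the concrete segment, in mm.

If the supports were absent, the total length change would be Σ αᵢΔT Lᵢ = 22.8×10⁻⁶×67×425 + 26.5×10⁻⁶×67×875 + 10.5×10⁻⁶×67×625 = 2.642 mm.
The walls prevent any net length change, so an axial force P (same in every segment) develops. Compatibility: P · Σ Lᵢ/(AᵢEᵢ) = δ_free.
Σ Lᵢ/(AᵢEᵢ) = 425/(165×71×10³) + 875/(2150×45×10³) + 625/(900×27×10³) = 7.104×10⁻⁵ mm/N.
Hence P = δ_free / Σ(L/AE) = 2.642/7.104×10⁻⁵ = 37.2 kN (tensile).
For the concrete segment, free thermal change = 10.5×10⁻⁶×67×625 = 0.4397 mm and elastic change from P = 37200×625/(900×27×10³) = 0.9567 mm; these oppose, so the net change is 0.517 mm (segment lengthens).

|ΔL| ≈ 0.517 mm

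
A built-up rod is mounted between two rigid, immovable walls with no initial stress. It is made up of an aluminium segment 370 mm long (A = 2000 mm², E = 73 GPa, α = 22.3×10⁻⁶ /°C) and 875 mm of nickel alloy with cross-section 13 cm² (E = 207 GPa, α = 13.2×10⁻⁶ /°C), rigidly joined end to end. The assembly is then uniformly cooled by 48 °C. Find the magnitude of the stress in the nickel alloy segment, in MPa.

σ ≈ 126 MPa (tensile)

With the walls removed the bar would change length by δ_free = Σ αᵢΔT Lᵢ = 22.3×10⁻⁶×48×370 + 13.2×10⁻⁶×48×875 = 0.9504 mm.
The rigid supports impose zero overall length change; the single axial force P common to all segments must satisfy P Σ Lᵢ/(AᵢEᵢ) = δ_free.
Σ Lᵢ/(AᵢEᵢ) = 370/(2000×73×10³) + 875/(1300×207×10³) = 5.786×10⁻⁶ mm/N.
Hence P = δ_free / Σ(L/AE) = 0.9504/5.786×10⁻⁶ = 164.3 kN (tensile).
σ_{nickel alloy} = P / A = 164300 / 1300 = 126.4 MPa.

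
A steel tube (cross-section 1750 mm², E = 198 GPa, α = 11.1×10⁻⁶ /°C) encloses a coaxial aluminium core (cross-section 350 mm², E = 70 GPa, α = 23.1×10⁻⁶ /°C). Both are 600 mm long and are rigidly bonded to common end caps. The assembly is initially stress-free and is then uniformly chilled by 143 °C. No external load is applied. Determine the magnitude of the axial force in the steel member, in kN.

Both members must finish at the same length. With the larger α, the aluminium tends to over-contract; the plates restrain it, putting the aluminium in tension and the steel in compression. With no external load the two internal forces are equal and opposite, magnitude P.
Compatibility of the two members (thermal + elastic change equal): (α₁ − α₂)ΔT = P·[1/(A₁E₁) + 1/(A₂E₂)].
|α₁ − α₂|·ΔT = 12×10⁻⁶ × 143 = 0.001716.
1/(A₁E₁) + 1/(A₂E₂) = 1/(1750×198×10³) + 1/(350×70×10³) = 4.37×10⁻⁸ N⁻¹.
So P = 0.001716 / 4.37×10⁻⁸ = 39.27 kN.

P ≈ 39.3 kN (compressive in the steel)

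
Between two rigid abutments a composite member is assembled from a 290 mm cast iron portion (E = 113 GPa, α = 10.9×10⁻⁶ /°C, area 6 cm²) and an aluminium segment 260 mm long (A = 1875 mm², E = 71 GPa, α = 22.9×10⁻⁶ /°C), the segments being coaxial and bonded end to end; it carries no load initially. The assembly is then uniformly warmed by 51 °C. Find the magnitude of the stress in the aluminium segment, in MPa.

With the walls removed the bar would change length by δ_free = Σ αᵢΔT Lᵢ = 10.9×10⁻⁶×51×290 + 22.9×10⁻⁶×51×260 = 0.4649 mm.
The rigid supports impose zero overall length change; the single axial force P common to all segments must satisfy P Σ Lᵢ/(AᵢEᵢ) = δ_free.
The series flexibility is Σ Lᵢ/(AᵢEᵢ) = 290/(600×113×10³) + 260/(1875×71×10³) = 6.23×10⁻⁶ mm/N.
So P = 0.4649 / 6.23×10⁻⁶ = 74.61 kN, compressive.
σ_{aluminium} = P / A = 74610 / 1875 = 39.79 MPa.

σ ≈ 39.8 MPa (compressive)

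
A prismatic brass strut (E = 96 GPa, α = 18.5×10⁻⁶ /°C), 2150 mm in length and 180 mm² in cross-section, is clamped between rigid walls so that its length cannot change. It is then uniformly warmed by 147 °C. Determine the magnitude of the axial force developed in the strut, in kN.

Full restraint means ε = 0, so the stress is σ = EαΔT = 96×10³ × 18.5×10⁻⁶ × 147 = 261.1 MPa.
P = AEαΔT = 180 × 96×10³ × 18.5×10⁻⁶ × 147 = 46.99 kN (compressive).

P ≈ 47 kN (compressive)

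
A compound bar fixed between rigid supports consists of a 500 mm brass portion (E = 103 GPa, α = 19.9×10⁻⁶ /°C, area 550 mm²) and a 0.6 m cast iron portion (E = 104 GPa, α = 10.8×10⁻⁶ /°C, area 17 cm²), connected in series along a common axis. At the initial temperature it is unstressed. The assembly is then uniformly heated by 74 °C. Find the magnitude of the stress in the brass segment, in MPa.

σ ≈ 181 MPa (compressive)

If the supports were absent, the total length change would be Σ αᵢΔT Lᵢ = 19.9×10⁻⁶×74×500 + 10.8×10⁻⁶×74×600 = 1.216 mm.
Since the ends are fixed, an axial force P builds up, equal in every segment, with P · Σ Lᵢ/(AᵢEᵢ) = δ_free.
The series flexibility is Σ Lᵢ/(AᵢEᵢ) = 500/(550×103×10³) + 600/(1700×104×10³) = 1.222×10⁻⁵ mm/N.
So P = 1.216 / 1.222×10⁻⁵ = 99.5 kN, compressive.
σ_{brass} = P / A = 99500 / 550 = 180.9 MPa.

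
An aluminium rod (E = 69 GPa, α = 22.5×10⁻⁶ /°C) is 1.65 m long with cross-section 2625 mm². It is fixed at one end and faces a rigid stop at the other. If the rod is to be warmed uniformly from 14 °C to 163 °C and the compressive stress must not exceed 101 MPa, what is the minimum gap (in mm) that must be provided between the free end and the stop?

g ≈ 3.12 mm

With no wall the rod would lengthen by αΔT L = 22.5×10⁻⁶ × 149 × 1650 = 5.532 mm.
A stress of 101 MPa corresponds to the wall pushing the rod back by σL/E = 101×1650/(69×10³) = 2.415 mm.
So the gap has to take up the difference, g_min = δ_free − σL/E = 5.532 − 2.415 = 3.116 mm.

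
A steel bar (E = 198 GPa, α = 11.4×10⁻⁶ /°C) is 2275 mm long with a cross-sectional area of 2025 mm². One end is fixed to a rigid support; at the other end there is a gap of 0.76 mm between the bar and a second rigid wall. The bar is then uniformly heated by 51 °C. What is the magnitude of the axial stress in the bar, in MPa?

If the wall were absent the bar would grow by αΔT L = 11.4×10⁻⁶ × 51 × 2275 = 1.323 mm.
After closing the 0.76 mm clearance, 1.323 − 0.76 = 0.5627 mm of expansion remains to be suppressed by the wall.
That suppressed elongation corresponds to σ = E·Δ/L = 198×10³ × 0.5627/2275 = 48.97 MPa.

σ ≈ 49 MPa (compressive)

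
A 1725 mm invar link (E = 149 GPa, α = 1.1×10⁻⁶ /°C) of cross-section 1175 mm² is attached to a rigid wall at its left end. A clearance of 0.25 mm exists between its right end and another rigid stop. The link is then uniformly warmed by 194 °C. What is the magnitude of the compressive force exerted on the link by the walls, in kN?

Unrestrained expansion: δ_free = αΔT L = 1.1×10⁻⁶ × 194 × 1725 = 0.3681 mm.
The gap closes (δ_free > 0.25 mm) and the wall then resists a further 0.3681 − 0.25 = 0.1181 mm of expansion.
That suppressed elongation corresponds to σ = E·Δ/L = 149×10³ × 0.1181/1725 = 10.2 MPa.
Force on the wall = σA = 10.2 × 1175 mm² = 11.99 kN.

P ≈ 12 kN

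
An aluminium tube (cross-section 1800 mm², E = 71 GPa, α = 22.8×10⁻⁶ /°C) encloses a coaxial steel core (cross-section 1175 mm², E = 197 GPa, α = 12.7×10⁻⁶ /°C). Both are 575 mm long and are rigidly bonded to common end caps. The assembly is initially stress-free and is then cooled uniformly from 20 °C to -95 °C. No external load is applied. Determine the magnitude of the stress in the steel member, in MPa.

σ ≈ 81.4 MPa (compressive)

Equilibrium of a rigid end plate with no external load gives equal and opposite internal forces ±P in the two members. Since α_{aluminium} > α_{steel}, cooling drives the aluminium into tension and the steel into compression.
Setting the final lengths equal and cancelling L: (α₁ − α₂)ΔT = P/(A₁E₁) + P/(A₂E₂).
|α₁ − α₂|·ΔT = 10.1×10⁻⁶ × 115 = 0.001162.
1/(A₁E₁) + 1/(A₂E₂) = 1/(1800×71×10³) + 1/(1175×197×10³) = 1.214×10⁻⁸ N⁻¹.
So P = 0.001162 / 1.214×10⁻⁸ = 95.64 kN.
σ_{steel} = P/A₂ = 95640/1175 = 81.39 MPa, compressive.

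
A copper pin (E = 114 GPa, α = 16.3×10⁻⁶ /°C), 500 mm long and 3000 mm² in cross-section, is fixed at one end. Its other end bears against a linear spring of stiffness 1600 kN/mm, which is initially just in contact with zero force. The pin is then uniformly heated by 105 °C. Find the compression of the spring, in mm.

δ ≈ 0.256 mm

If the spring were absent the pin would lengthen by αΔT L = 16.3×10⁻⁶ × 105 × 500 = 0.8558 mm.
With a force P in the spring, the elastic change of the pin is PL/(AE) and that of the spring is P/k; compatibility requires their sum to equal δ_free.
So P = δ_free / [L/(AE) + 1/k] = 0.8558 / [ 500/(3000×114×10³) + 1/(1600×10³) ].
P = 0.8558 / 2.087×10⁻⁶ = 410000 N.
Spring compression = P/k = 410000/(1600×10³) = 0.2563 mm.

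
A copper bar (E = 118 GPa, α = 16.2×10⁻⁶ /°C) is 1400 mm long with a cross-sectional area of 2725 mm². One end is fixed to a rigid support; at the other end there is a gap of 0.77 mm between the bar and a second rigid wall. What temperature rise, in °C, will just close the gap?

ΔT ≈ 34 °C

Contact occurs when the free expansion equals the gap: αΔT L = 0.77 mm.
ΔT = 0.77 / (16.2×10⁻⁶ × 1400) = 33.95 °C.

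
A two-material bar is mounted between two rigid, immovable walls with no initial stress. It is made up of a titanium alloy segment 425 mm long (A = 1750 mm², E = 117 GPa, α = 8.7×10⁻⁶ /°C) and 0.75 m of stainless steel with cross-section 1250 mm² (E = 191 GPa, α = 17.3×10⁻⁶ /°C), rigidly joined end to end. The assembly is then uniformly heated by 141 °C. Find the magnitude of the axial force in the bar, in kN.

P ≈ 451 kN (compressive)

With the walls removed the bar would change length by δ_free = Σ αᵢΔT Lᵢ = 8.7×10⁻⁶×141×425 + 17.3×10⁻⁶×141×750 = 2.351 mm.
Since the ends are fixed, an axial force P builds up, equal in every segment, with P · Σ Lᵢ/(AᵢEᵢ) = δ_free.
Σ Lᵢ/(AᵢEᵢ) = 425/(1750×117×10³) + 750/(1250×191×10³) = 5.217×10⁻⁶ mm/N.
So P = 2.351 / 5.217×10⁻⁶ = 450.6 kN, compressive.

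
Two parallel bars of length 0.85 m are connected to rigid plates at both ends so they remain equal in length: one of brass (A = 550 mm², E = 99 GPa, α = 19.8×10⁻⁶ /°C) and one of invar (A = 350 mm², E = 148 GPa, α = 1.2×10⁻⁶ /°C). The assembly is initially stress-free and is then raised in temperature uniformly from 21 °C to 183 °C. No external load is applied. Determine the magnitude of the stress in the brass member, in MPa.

Equilibrium of a rigid end plate with no external load gives equal and opposite internal forces ±P in the two members. Since α_{brass} > α_{invar}, heating drives the brass into compression and the invar into tension.
Compatibility of the two members (thermal + elastic change equal): (α₁ − α₂)ΔT = P·[1/(A₁E₁) + 1/(A₂E₂)].
|α₁ − α₂|·ΔT = 18.6×10⁻⁶ × 162 = 0.003013.
1/(A₁E₁) + 1/(A₂E₂) = 1/(550×99×10³) + 1/(350×148×10³) = 3.767×10⁻⁸ N⁻¹.
So P = 0.003013 / 3.767×10⁻⁸ = 79.99 kN.
σ_{brass} = P/A₁ = 79990/550 = 145.4 MPa, compressive.

σ ≈ 145 MPa (compressive)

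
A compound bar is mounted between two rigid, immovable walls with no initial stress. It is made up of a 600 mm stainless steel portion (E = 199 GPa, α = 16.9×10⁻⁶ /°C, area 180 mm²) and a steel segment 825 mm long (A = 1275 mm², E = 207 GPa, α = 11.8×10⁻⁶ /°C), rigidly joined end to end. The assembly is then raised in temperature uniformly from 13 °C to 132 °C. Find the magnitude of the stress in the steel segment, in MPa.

If the supports were absent, the total length change would be Σ αᵢΔT Lᵢ = 16.9×10⁻⁶×119×600 + 11.8×10⁻⁶×119×825 = 2.365 mm.
The rigid supports impose zero overall length change; the single axial force P common to all segments must satisfy P Σ Lᵢ/(AᵢEᵢ) = δ_free.
The series flexibility is Σ Lᵢ/(AᵢEᵢ) = 600/(180×199×10³) + 825/(1275×207×10³) = 1.988×10⁻⁵ mm/N.
P = 2.365 / 1.988×10⁻⁵ = 119000 N = 119 kN, compressive.
σ_{steel} = P / A = 119000 / 1275 = 93.33 MPa.

σ ≈ 93.3 MPa (compressive)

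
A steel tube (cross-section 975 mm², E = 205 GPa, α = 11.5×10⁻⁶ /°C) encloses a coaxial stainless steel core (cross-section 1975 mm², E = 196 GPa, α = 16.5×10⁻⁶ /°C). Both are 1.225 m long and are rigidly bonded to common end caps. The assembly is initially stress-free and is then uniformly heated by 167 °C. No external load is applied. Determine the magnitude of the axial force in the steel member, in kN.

P ≈ 110 kN (tensile in the steel)

Both members must finish at the same length. With the larger α, the stainless steel tends to over-expand; the plates restrain it, putting the stainless steel in compression and the steel in tension. With no external load the two internal forces are equal and opposite, magnitude P.
Compatibility of the two members (thermal + elastic change equal): (α₁ − α₂)ΔT = P·[1/(A₁E₁) + 1/(A₂E₂)].
|α₁ − α₂|·ΔT = 5×10⁻⁶ × 167 = 0.000835.
1/(A₁E₁) + 1/(A₂E₂) = 1/(975×205×10³) + 1/(1975×196×10³) = 7.586×10⁻⁹ N⁻¹.
So P = 0.000835 / 7.586×10⁻⁹ = 110.1 kN.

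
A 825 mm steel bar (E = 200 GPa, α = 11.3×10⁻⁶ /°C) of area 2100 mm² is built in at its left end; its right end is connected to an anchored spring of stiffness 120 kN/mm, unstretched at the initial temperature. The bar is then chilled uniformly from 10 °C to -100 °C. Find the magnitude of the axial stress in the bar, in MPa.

Free thermal contraction: δ_free = αΔT L = 11.3×10⁻⁶ × 110 × 825 = 1.025 mm.
Let P be the tensile force in the spring. The bar extends elastically by PL/(AE) and the spring stretches by P/k; together these equal δ_free.
P [ L/(AE) + 1/k ] = δ_free → P [ 825/(2100×200×10³) + 1/(120×10³) ] = 1.025.
P = 1.025 / 1.03×10⁻⁵ = 99580 N.
σ = P/A = 99580/2100 = 47.42 MPa.

σ ≈ 47.4 MPa (tensile)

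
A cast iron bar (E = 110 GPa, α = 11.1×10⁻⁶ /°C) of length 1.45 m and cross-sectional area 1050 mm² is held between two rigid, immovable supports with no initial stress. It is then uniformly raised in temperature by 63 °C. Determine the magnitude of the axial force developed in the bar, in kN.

With zero net strain, σ = E·αΔT = 110 GPa × 11.1×10⁻⁶ × 63 = 76.92 MPa.
Then P = σA = 76.92 × 1050 mm² = 80.77 kN, compressive.

P ≈ 80.8 kN (compressive)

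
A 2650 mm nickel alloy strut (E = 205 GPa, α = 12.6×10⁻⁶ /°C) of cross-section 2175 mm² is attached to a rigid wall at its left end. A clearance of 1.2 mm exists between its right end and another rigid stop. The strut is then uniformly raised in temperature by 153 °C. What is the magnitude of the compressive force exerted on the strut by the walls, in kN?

P ≈ 658 kN

Unrestrained expansion: δ_free = αΔT L = 12.6×10⁻⁶ × 153 × 2650 = 5.109 mm.
The gap closes (δ_free > 1.2 mm) and the wall then resists a further 5.109 − 1.2 = 3.909 mm of expansion.
That suppressed elongation corresponds to σ = E·Δ/L = 205×10³ × 3.909/2650 = 302.4 MPa.
Force on the wall = σA = 302.4 × 2175 mm² = 657.7 kN.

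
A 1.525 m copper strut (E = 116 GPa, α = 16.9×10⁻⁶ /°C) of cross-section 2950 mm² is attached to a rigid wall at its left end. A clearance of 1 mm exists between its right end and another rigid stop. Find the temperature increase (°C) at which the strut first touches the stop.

ΔT ≈ 38.8 °C

The gap closes when αΔT L = 1 mm, since the strut is still unstressed at that instant.
So ΔT = g/(αL) = 1/(16.9×10⁻⁶ × 1525) = 38.8 °C.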